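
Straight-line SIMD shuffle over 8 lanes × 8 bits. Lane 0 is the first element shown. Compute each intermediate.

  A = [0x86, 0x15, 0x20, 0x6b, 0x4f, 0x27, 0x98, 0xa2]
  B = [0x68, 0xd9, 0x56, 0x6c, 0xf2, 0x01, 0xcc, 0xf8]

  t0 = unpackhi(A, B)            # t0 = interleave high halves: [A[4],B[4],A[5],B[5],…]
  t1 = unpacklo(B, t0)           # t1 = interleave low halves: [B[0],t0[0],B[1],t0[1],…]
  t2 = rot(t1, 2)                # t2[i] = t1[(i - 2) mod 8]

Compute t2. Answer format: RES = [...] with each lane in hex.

→ t0 |4f|f2|27|01|98|cc|a2|f8|
→ t1 |68|4f|d9|f2|56|27|6c|01|
→ t2 |6c|01|68|4f|d9|f2|56|27|

RES = [ 0x6c  0x01  0x68  0x4f  0xd9  0xf2  0x56  0x27 ]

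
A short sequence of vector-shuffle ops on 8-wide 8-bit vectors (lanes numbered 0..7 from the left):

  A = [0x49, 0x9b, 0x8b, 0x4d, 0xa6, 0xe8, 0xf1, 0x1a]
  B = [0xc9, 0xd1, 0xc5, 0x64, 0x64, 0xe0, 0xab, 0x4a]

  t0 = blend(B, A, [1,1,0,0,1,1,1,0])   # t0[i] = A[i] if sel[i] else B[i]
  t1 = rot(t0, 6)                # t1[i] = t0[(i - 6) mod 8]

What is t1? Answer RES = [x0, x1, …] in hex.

RES = [ 0xc5  0x64  0xa6  0xe8  0xf1  0x4a  0x49  0x9b ]

  t0: 49 9b c5 64 a6 e8 f1 4a
  t1: c5 64 a6 e8 f1 4a 49 9b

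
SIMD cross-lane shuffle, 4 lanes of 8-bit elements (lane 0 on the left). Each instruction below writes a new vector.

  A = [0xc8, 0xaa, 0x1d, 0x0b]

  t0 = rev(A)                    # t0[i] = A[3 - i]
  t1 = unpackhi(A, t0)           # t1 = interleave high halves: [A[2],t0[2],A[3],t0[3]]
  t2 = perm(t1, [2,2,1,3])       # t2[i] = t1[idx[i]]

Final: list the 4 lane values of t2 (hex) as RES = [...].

  t0: 0b 1d aa c8
  t1: 1d aa 0b c8
  t2: 0b 0b aa c8

RES = [0x0b, 0x0b, 0xaa, 0xc8]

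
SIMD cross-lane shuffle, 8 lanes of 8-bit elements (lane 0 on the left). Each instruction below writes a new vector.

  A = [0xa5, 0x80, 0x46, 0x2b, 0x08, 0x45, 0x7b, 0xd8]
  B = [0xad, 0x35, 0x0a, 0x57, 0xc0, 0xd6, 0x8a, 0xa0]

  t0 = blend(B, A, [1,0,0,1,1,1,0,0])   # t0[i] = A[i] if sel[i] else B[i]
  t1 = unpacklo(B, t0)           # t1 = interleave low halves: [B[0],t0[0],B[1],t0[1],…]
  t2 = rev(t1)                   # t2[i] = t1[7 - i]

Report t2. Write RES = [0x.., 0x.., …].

RES = [0x2b, 0x57, 0x0a, 0x0a, 0x35, 0x35, 0xa5, 0xad]

t0 = [0xa5, 0x35, 0x0a, 0x2b, 0x08, 0x45, 0x8a, 0xa0]
t1 = [0xad, 0xa5, 0x35, 0x35, 0x0a, 0x0a, 0x57, 0x2b]
t2 = [0x2b, 0x57, 0x0a, 0x0a, 0x35, 0x35, 0xa5, 0xad]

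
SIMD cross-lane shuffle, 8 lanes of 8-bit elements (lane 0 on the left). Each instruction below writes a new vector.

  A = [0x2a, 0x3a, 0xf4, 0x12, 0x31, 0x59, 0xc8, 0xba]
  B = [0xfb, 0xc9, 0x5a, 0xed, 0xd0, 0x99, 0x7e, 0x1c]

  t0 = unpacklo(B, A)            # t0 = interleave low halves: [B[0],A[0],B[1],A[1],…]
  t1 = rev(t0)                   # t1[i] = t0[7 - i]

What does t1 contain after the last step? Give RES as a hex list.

RES = [0x12, 0xed, 0xf4, 0x5a, 0x3a, 0xc9, 0x2a, 0xfb]

→ t0 |fb|2a|c9|3a|5a|f4|ed|12|
→ t1 |12|ed|f4|5a|3a|c9|2a|fb|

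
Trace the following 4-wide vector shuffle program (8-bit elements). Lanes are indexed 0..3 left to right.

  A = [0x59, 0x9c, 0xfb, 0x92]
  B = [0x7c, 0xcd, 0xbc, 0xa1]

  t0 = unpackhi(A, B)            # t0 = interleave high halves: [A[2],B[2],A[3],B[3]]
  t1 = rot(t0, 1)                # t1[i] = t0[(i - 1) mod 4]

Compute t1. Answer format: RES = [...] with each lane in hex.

  t0: fb bc 92 a1
  t1: a1 fb bc 92

RES = [0xa1, 0xfb, 0xbc, 0x92]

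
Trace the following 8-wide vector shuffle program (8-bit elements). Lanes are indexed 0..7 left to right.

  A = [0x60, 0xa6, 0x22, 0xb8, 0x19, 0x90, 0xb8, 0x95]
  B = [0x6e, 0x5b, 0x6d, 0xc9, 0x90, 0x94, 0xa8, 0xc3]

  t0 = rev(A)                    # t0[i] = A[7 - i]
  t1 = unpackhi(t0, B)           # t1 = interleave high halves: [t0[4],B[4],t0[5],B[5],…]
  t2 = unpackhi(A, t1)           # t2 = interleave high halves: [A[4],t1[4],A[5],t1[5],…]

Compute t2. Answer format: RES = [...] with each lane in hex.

RES = [ 0x19  0xa6  0x90  0xa8  0xb8  0x60  0x95  0xc3 ]

  t0: 95 b8 90 19 b8 22 a6 60
  t1: b8 90 22 94 a6 a8 60 c3
  t2: 19 a6 90 a8 b8 60 95 c3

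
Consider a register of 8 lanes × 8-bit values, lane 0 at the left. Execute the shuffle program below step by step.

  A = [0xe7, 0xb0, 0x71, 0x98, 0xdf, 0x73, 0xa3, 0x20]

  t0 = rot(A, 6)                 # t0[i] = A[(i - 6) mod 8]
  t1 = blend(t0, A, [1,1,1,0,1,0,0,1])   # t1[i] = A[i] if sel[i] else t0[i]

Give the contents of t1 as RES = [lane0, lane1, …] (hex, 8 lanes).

→ t0 |71|98|df|73|a3|20|e7|b0|
→ t1 |e7|b0|71|73|df|20|e7|20|

RES = [ 0xe7  0xb0  0x71  0x73  0xdf  0x20  0xe7  0x20 ]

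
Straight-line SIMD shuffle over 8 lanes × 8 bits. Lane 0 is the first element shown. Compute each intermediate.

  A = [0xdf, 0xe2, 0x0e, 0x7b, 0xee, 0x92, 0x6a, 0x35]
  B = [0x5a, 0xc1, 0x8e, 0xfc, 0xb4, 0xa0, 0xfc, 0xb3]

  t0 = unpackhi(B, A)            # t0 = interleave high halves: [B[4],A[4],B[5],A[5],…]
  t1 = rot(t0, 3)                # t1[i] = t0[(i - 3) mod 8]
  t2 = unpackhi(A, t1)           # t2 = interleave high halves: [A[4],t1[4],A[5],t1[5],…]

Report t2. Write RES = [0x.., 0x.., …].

RES = [ 0xee  0xee  0x92  0xa0  0x6a  0x92  0x35  0xfc ]

  t0: b4 ee a0 92 fc 6a b3 35
  t1: 6a b3 35 b4 ee a0 92 fc
  t2: ee ee 92 a0 6a 92 35 fc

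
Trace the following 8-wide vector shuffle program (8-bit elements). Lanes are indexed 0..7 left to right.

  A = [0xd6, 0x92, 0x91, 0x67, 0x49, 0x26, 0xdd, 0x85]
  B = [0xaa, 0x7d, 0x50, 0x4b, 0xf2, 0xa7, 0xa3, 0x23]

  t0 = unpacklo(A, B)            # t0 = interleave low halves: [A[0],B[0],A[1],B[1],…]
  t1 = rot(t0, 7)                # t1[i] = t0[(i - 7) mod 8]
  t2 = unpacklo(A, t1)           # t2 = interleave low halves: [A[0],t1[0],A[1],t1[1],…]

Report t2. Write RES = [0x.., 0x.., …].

RES = [0xd6, 0xaa, 0x92, 0x92, 0x91, 0x7d, 0x67, 0x91]

  t0: d6 aa 92 7d 91 50 67 4b
  t1: aa 92 7d 91 50 67 4b d6
  t2: d6 aa 92 92 91 7d 67 91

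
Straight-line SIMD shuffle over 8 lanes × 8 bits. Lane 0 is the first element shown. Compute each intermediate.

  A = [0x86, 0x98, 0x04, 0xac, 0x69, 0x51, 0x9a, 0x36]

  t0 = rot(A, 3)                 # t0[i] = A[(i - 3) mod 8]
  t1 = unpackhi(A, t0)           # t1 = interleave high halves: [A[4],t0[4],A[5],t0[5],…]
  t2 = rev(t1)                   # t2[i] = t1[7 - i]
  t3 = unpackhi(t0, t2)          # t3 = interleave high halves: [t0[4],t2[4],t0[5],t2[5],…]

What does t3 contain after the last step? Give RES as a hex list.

→ t0 |51|9a|36|86|98|04|ac|69|
→ t1 |69|98|51|04|9a|ac|36|69|
→ t2 |69|36|ac|9a|04|51|98|69|
→ t3 |98|04|04|51|ac|98|69|69|

RES = [0x98, 0x04, 0x04, 0x51, 0xac, 0x98, 0x69, 0x69]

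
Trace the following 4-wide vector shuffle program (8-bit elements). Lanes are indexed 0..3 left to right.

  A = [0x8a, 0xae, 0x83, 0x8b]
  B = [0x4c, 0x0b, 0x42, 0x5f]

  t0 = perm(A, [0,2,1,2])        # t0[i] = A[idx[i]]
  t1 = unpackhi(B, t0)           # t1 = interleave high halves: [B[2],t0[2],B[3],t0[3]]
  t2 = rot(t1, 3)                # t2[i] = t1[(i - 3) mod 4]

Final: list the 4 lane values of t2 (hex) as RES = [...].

t0 = [0x8a, 0x83, 0xae, 0x83]
t1 = [0x42, 0xae, 0x5f, 0x83]
t2 = [0xae, 0x5f, 0x83, 0x42]

RES = [0xae, 0x5f, 0x83, 0x42]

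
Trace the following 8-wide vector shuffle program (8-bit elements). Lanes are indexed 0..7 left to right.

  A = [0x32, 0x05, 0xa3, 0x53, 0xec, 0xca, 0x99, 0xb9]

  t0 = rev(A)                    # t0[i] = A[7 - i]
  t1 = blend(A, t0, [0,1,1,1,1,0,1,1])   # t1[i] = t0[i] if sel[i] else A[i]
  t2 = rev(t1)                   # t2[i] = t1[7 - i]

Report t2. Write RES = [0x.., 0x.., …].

  t0: b9 99 ca ec 53 a3 05 32
  t1: 32 99 ca ec 53 ca 05 32
  t2: 32 05 ca 53 ec ca 99 32

RES = [0x32, 0x05, 0xca, 0x53, 0xec, 0xca, 0x99, 0x32]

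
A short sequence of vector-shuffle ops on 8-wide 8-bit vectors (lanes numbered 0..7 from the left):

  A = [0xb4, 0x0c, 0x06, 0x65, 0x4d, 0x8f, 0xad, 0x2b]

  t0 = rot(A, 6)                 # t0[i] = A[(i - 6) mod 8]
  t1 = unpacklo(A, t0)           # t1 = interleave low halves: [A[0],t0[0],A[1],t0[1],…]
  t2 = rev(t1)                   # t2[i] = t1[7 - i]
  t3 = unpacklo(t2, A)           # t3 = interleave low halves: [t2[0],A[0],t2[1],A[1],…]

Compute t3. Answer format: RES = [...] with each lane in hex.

RES = [ 0x8f  0xb4  0x65  0x0c  0x4d  0x06  0x06  0x65 ]

→ t0 |06|65|4d|8f|ad|2b|b4|0c|
→ t1 |b4|06|0c|65|06|4d|65|8f|
→ t2 |8f|65|4d|06|65|0c|06|b4|
→ t3 |8f|b4|65|0c|4d|06|06|65|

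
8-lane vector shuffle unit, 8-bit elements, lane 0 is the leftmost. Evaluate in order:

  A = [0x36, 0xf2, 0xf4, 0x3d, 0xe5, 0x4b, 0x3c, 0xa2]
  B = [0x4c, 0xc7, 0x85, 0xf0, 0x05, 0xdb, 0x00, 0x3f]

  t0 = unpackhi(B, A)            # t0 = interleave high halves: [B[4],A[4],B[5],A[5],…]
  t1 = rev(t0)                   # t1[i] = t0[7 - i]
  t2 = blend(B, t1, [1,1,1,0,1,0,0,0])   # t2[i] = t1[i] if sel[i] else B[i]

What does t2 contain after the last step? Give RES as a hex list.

  t0: 05 e5 db 4b 00 3c 3f a2
  t1: a2 3f 3c 00 4b db e5 05
  t2: a2 3f 3c f0 4b db 00 3f

RES = [ 0xa2  0x3f  0x3c  0xf0  0x4b  0xdb  0x00  0x3f ]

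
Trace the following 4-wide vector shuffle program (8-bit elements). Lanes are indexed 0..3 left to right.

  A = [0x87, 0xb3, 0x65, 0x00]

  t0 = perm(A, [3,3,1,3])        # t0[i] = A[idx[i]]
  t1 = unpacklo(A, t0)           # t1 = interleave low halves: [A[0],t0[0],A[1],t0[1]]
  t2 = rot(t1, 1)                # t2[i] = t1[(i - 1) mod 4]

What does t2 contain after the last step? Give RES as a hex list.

t0 = [0x00, 0x00, 0xb3, 0x00]
t1 = [0x87, 0x00, 0xb3, 0x00]
t2 = [0x00, 0x87, 0x00, 0xb3]

RES = [ 0x00  0x87  0x00  0xb3 ]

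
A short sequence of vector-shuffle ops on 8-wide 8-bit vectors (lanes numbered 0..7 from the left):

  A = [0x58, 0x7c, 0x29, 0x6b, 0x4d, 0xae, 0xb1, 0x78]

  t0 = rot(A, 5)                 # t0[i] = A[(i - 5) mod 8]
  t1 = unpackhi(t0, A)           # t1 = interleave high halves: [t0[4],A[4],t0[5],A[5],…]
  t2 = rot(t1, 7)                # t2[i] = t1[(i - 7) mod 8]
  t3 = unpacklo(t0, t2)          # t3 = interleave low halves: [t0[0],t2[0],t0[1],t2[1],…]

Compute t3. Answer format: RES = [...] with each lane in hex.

  t0: 6b 4d ae b1 78 58 7c 29
  t1: 78 4d 58 ae 7c b1 29 78
  t2: 4d 58 ae 7c b1 29 78 78
  t3: 6b 4d 4d 58 ae ae b1 7c

RES = [0x6b, 0x4d, 0x4d, 0x58, 0xae, 0xae, 0xb1, 0x7c]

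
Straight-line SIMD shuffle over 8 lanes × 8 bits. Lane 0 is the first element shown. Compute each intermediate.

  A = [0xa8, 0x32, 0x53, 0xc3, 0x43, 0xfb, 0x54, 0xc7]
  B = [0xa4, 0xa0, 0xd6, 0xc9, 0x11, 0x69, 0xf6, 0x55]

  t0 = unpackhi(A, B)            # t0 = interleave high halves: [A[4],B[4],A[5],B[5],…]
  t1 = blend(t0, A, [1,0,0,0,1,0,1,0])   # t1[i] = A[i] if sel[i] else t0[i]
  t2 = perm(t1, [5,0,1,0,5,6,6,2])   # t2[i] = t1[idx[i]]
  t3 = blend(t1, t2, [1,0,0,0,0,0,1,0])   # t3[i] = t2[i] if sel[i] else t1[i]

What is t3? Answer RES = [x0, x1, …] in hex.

RES = [0xf6, 0x11, 0xfb, 0x69, 0x43, 0xf6, 0x54, 0x55]

t0 = [0x43, 0x11, 0xfb, 0x69, 0x54, 0xf6, 0xc7, 0x55]
t1 = [0xa8, 0x11, 0xfb, 0x69, 0x43, 0xf6, 0x54, 0x55]
t2 = [0xf6, 0xa8, 0x11, 0xa8, 0xf6, 0x54, 0x54, 0xfb]
t3 = [0xf6, 0x11, 0xfb, 0x69, 0x43, 0xf6, 0x54, 0x55]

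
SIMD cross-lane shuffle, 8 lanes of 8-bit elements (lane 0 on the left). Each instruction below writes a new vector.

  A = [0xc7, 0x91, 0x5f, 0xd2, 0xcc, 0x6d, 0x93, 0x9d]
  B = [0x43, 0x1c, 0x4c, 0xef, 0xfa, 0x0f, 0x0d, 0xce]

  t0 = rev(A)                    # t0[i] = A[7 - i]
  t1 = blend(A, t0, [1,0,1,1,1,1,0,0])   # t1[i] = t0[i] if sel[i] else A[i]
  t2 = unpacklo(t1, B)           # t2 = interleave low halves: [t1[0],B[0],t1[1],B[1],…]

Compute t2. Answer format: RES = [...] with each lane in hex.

RES = [0x9d, 0x43, 0x91, 0x1c, 0x6d, 0x4c, 0xcc, 0xef]

  t0: 9d 93 6d cc d2 5f 91 c7
  t1: 9d 91 6d cc d2 5f 93 9d
  t2: 9d 43 91 1c 6d 4c cc ef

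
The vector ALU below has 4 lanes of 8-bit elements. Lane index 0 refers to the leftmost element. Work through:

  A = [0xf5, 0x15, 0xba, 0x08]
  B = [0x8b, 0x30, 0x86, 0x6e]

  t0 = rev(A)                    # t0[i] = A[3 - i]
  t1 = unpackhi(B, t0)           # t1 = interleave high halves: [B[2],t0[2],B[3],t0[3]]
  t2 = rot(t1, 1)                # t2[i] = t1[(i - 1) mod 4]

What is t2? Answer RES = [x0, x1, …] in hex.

→ t0 |08|ba|15|f5|
→ t1 |86|15|6e|f5|
→ t2 |f5|86|15|6e|

RES = [0xf5, 0x86, 0x15, 0x6e]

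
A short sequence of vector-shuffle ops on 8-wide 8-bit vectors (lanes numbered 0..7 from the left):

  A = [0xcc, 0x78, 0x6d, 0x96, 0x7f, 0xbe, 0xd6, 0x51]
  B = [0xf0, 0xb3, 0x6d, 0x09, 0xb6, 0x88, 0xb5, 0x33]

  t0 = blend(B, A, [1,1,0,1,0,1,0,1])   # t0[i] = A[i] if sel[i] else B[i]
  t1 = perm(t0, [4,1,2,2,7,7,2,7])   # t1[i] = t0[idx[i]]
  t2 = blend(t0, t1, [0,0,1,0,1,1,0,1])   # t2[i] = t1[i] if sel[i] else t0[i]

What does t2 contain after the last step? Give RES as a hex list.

t0 = [0xcc, 0x78, 0x6d, 0x96, 0xb6, 0xbe, 0xb5, 0x51]
t1 = [0xb6, 0x78, 0x6d, 0x6d, 0x51, 0x51, 0x6d, 0x51]
t2 = [0xcc, 0x78, 0x6d, 0x96, 0x51, 0x51, 0xb5, 0x51]

RES = [0xcc, 0x78, 0x6d, 0x96, 0x51, 0x51, 0xb5, 0x51]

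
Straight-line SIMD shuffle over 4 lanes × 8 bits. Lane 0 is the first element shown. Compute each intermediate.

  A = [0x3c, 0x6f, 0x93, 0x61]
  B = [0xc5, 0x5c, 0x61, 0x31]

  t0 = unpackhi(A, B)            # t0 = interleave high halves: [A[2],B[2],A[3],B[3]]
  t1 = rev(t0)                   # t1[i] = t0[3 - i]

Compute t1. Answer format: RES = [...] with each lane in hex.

  t0: 93 61 61 31
  t1: 31 61 61 93

RES = [ 0x31  0x61  0x61  0x93 ]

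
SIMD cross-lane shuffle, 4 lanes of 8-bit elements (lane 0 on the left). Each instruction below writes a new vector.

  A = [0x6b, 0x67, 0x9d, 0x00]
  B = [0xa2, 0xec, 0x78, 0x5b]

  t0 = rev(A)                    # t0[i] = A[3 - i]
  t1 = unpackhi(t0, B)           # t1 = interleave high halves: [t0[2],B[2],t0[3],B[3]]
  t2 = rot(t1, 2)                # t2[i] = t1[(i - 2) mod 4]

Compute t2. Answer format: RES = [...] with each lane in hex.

  t0: 00 9d 67 6b
  t1: 67 78 6b 5b
  t2: 6b 5b 67 78

RES = [ 0x6b  0x5b  0x67  0x78 ]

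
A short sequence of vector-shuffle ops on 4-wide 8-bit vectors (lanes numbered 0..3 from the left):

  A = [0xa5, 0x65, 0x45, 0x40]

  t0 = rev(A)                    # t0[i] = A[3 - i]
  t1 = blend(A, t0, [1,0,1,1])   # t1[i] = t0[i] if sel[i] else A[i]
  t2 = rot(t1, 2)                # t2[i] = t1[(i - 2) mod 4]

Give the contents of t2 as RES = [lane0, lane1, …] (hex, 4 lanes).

RES = [0x65, 0xa5, 0x40, 0x65]

t0 = [0x40, 0x45, 0x65, 0xa5]
t1 = [0x40, 0x65, 0x65, 0xa5]
t2 = [0x65, 0xa5, 0x40, 0x65]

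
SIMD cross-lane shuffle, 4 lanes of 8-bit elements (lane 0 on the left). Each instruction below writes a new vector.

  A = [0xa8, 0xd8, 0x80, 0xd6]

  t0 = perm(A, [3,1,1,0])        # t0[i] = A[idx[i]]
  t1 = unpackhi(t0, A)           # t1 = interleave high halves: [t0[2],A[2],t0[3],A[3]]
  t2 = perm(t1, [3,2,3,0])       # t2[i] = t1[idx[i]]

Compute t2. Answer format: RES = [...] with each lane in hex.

RES = [0xd6, 0xa8, 0xd6, 0xd8]

→ t0 |d6|d8|d8|a8|
→ t1 |d8|80|a8|d6|
→ t2 |d6|a8|d6|d8|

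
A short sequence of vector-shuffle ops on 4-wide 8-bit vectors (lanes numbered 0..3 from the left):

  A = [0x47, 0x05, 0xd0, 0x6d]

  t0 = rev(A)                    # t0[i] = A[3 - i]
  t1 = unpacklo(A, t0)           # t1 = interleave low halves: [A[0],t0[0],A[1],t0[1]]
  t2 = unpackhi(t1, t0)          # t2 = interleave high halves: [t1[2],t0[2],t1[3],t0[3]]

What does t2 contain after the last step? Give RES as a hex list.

→ t0 |6d|d0|05|47|
→ t1 |47|6d|05|d0|
→ t2 |05|05|d0|47|

RES = [ 0x05  0x05  0xd0  0x47 ]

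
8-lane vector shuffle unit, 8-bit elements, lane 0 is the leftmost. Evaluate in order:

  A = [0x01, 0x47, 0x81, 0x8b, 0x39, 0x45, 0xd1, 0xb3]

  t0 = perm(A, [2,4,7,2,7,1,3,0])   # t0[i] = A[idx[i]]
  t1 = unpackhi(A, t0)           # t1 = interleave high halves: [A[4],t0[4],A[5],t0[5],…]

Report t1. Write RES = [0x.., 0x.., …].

  t0: 81 39 b3 81 b3 47 8b 01
  t1: 39 b3 45 47 d1 8b b3 01

RES = [ 0x39  0xb3  0x45  0x47  0xd1  0x8b  0xb3  0x01 ]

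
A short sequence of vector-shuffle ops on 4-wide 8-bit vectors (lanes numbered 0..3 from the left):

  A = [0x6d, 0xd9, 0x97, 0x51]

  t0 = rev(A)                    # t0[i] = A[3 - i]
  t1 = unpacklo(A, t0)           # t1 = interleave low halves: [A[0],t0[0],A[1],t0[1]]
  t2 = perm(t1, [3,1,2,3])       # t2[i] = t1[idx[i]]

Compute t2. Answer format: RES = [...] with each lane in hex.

→ t0 |51|97|d9|6d|
→ t1 |6d|51|d9|97|
→ t2 |97|51|d9|97|

RES = [ 0x97  0x51  0xd9  0x97 ]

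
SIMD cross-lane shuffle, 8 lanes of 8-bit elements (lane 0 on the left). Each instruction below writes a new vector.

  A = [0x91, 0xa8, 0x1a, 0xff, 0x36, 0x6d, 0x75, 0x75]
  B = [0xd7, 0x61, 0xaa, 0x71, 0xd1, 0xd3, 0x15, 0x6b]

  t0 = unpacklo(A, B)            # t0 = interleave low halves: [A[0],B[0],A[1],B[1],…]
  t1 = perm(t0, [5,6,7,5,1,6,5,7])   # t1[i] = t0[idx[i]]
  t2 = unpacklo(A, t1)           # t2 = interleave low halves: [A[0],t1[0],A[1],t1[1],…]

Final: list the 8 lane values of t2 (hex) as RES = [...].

  t0: 91 d7 a8 61 1a aa ff 71
  t1: aa ff 71 aa d7 ff aa 71
  t2: 91 aa a8 ff 1a 71 ff aa

RES = [0x91, 0xaa, 0xa8, 0xff, 0x1a, 0x71, 0xff, 0xaa]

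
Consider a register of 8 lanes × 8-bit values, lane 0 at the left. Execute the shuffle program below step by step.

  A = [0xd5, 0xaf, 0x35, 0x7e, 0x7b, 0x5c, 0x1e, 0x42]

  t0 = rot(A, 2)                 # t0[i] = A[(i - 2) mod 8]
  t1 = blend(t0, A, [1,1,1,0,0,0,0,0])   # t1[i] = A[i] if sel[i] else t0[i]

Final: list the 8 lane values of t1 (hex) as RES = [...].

RES = [0xd5, 0xaf, 0x35, 0xaf, 0x35, 0x7e, 0x7b, 0x5c]

→ t0 |1e|42|d5|af|35|7e|7b|5c|
→ t1 |d5|af|35|af|35|7e|7b|5c|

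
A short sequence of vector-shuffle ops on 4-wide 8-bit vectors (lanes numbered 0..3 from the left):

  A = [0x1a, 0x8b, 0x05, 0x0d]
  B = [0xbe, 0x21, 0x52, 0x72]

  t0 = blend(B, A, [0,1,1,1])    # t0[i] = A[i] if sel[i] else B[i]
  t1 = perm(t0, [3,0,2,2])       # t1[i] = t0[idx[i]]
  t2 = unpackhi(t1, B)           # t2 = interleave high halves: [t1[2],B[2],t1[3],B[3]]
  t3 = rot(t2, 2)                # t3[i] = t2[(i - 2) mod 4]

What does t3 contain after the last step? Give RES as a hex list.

RES = [0x05, 0x72, 0x05, 0x52]

→ t0 |be|8b|05|0d|
→ t1 |0d|be|05|05|
→ t2 |05|52|05|72|
→ t3 |05|72|05|52|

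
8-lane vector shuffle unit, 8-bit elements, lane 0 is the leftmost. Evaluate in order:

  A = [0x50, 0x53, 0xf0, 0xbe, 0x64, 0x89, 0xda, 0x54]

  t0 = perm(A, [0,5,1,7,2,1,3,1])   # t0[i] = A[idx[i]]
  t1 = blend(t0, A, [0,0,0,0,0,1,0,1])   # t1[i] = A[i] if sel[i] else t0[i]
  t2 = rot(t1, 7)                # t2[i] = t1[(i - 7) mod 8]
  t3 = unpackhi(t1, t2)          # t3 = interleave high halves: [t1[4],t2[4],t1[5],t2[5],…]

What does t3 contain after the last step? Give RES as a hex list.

→ t0 |50|89|53|54|f0|53|be|53|
→ t1 |50|89|53|54|f0|89|be|54|
→ t2 |89|53|54|f0|89|be|54|50|
→ t3 |f0|89|89|be|be|54|54|50|

RES = [ 0xf0  0x89  0x89  0xbe  0xbe  0x54  0x54  0x50 ]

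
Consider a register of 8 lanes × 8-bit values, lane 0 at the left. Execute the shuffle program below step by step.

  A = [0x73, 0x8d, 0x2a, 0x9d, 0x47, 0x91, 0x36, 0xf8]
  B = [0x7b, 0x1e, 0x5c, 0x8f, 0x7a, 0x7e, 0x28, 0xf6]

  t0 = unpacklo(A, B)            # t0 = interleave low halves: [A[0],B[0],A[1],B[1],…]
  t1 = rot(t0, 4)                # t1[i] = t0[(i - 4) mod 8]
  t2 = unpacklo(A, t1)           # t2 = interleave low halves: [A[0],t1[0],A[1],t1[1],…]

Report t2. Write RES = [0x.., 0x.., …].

t0 = [0x73, 0x7b, 0x8d, 0x1e, 0x2a, 0x5c, 0x9d, 0x8f]
t1 = [0x2a, 0x5c, 0x9d, 0x8f, 0x73, 0x7b, 0x8d, 0x1e]
t2 = [0x73, 0x2a, 0x8d, 0x5c, 0x2a, 0x9d, 0x9d, 0x8f]

RES = [0x73, 0x2a, 0x8d, 0x5c, 0x2a, 0x9d, 0x9d, 0x8f]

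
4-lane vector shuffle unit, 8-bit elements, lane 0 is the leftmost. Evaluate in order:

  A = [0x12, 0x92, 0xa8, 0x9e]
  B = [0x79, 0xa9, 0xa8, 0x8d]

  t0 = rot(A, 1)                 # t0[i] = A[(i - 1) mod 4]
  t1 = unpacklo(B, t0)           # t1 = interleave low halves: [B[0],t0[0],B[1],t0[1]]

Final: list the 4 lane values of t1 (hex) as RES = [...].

t0 = [0x9e, 0x12, 0x92, 0xa8]
t1 = [0x79, 0x9e, 0xa9, 0x12]

RES = [0x79, 0x9e, 0xa9, 0x12]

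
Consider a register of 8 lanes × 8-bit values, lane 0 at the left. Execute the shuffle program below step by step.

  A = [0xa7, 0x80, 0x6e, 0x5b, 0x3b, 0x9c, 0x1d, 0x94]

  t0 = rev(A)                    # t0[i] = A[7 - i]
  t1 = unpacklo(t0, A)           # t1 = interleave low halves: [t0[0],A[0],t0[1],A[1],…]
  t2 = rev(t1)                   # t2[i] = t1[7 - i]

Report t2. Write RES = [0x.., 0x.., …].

t0 = [0x94, 0x1d, 0x9c, 0x3b, 0x5b, 0x6e, 0x80, 0xa7]
t1 = [0x94, 0xa7, 0x1d, 0x80, 0x9c, 0x6e, 0x3b, 0x5b]
t2 = [0x5b, 0x3b, 0x6e, 0x9c, 0x80, 0x1d, 0xa7, 0x94]

RES = [ 0x5b  0x3b  0x6e  0x9c  0x80  0x1d  0xa7  0x94 ]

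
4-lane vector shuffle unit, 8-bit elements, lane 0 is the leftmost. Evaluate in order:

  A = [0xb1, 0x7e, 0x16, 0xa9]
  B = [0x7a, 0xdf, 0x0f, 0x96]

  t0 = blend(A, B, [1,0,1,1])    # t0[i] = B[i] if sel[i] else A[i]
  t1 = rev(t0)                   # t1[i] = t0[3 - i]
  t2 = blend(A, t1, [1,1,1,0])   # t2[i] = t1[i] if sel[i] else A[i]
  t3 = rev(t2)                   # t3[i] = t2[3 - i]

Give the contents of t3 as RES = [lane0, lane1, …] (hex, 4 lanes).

  t0: 7a 7e 0f 96
  t1: 96 0f 7e 7a
  t2: 96 0f 7e a9
  t3: a9 7e 0f 96

RES = [0xa9, 0x7e, 0x0f, 0x96]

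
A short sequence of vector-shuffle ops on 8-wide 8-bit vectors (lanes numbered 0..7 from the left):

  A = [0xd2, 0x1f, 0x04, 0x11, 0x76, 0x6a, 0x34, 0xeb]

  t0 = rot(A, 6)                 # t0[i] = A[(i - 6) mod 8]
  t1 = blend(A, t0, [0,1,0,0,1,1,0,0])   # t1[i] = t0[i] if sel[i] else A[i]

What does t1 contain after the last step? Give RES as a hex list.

→ t0 |04|11|76|6a|34|eb|d2|1f|
→ t1 |d2|11|04|11|34|eb|34|eb|

RES = [ 0xd2  0x11  0x04  0x11  0x34  0xeb  0x34  0xeb ]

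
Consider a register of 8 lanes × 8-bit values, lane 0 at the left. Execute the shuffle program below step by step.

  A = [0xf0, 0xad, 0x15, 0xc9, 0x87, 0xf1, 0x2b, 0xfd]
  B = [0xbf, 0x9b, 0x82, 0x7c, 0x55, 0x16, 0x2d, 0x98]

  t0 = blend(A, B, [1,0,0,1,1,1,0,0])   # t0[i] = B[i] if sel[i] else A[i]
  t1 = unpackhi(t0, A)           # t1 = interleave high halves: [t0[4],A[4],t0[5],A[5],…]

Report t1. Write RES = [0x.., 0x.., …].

RES = [0x55, 0x87, 0x16, 0xf1, 0x2b, 0x2b, 0xfd, 0xfd]

t0 = [0xbf, 0xad, 0x15, 0x7c, 0x55, 0x16, 0x2b, 0xfd]
t1 = [0x55, 0x87, 0x16, 0xf1, 0x2b, 0x2b, 0xfd, 0xfd]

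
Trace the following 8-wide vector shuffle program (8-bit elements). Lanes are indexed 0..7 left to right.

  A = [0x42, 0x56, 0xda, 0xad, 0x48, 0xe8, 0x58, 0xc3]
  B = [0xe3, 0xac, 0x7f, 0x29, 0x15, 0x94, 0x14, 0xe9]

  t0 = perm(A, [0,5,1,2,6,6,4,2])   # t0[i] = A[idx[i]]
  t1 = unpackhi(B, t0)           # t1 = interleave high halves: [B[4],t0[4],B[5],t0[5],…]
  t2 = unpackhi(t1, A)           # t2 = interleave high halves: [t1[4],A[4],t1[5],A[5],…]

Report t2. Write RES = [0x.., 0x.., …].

RES = [0x14, 0x48, 0x48, 0xe8, 0xe9, 0x58, 0xda, 0xc3]

t0 = [0x42, 0xe8, 0x56, 0xda, 0x58, 0x58, 0x48, 0xda]
t1 = [0x15, 0x58, 0x94, 0x58, 0x14, 0x48, 0xe9, 0xda]
t2 = [0x14, 0x48, 0x48, 0xe8, 0xe9, 0x58, 0xda, 0xc3]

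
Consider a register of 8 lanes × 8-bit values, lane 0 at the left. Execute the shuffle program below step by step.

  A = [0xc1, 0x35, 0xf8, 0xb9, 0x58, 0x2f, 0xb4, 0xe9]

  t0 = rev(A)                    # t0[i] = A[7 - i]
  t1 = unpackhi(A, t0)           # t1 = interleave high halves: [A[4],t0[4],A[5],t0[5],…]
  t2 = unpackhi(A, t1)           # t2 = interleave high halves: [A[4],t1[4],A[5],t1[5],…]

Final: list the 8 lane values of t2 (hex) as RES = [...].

RES = [0x58, 0xb4, 0x2f, 0x35, 0xb4, 0xe9, 0xe9, 0xc1]

  t0: e9 b4 2f 58 b9 f8 35 c1
  t1: 58 b9 2f f8 b4 35 e9 c1
  t2: 58 b4 2f 35 b4 e9 e9 c1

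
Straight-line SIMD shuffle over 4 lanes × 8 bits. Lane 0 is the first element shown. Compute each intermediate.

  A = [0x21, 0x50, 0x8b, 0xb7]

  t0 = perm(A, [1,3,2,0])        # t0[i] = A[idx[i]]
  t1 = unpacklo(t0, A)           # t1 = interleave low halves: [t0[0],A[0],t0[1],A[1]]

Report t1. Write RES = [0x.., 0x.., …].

→ t0 |50|b7|8b|21|
→ t1 |50|21|b7|50|

RES = [0x50, 0x21, 0xb7, 0x50]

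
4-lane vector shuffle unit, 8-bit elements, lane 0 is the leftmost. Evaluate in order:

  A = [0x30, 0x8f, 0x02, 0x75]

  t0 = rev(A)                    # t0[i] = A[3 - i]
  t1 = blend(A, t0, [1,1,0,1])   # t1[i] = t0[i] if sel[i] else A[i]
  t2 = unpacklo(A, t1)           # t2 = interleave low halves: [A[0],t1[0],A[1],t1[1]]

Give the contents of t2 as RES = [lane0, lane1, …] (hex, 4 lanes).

RES = [0x30, 0x75, 0x8f, 0x02]

→ t0 |75|02|8f|30|
→ t1 |75|02|02|30|
→ t2 |30|75|8f|02|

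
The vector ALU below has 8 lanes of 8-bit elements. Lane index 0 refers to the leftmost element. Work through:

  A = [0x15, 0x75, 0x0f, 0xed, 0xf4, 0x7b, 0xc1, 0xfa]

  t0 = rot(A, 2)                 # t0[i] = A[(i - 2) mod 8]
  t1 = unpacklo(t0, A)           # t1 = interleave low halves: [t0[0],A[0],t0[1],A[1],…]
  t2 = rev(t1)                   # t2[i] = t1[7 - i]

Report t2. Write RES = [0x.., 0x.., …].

RES = [0xed, 0x75, 0x0f, 0x15, 0x75, 0xfa, 0x15, 0xc1]

→ t0 |c1|fa|15|75|0f|ed|f4|7b|
→ t1 |c1|15|fa|75|15|0f|75|ed|
→ t2 |ed|75|0f|15|75|fa|15|c1|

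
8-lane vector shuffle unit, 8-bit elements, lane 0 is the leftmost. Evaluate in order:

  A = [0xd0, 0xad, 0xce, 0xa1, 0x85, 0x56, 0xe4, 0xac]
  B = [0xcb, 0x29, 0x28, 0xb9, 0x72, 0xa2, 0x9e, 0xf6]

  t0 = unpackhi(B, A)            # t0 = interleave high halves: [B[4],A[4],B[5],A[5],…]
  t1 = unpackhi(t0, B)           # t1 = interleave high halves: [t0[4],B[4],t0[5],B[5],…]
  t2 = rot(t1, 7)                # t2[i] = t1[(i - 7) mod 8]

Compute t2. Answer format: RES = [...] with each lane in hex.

  t0: 72 85 a2 56 9e e4 f6 ac
  t1: 9e 72 e4 a2 f6 9e ac f6
  t2: 72 e4 a2 f6 9e ac f6 9e

RES = [0x72, 0xe4, 0xa2, 0xf6, 0x9e, 0xac, 0xf6, 0x9e]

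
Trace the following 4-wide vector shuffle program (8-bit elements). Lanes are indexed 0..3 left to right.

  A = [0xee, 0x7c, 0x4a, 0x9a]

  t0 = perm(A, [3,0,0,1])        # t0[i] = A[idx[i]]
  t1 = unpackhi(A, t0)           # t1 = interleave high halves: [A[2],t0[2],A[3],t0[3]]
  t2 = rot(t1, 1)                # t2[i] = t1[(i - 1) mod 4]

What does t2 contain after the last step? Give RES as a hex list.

t0 = [0x9a, 0xee, 0xee, 0x7c]
t1 = [0x4a, 0xee, 0x9a, 0x7c]
t2 = [0x7c, 0x4a, 0xee, 0x9a]

RES = [0x7c, 0x4a, 0xee, 0x9a]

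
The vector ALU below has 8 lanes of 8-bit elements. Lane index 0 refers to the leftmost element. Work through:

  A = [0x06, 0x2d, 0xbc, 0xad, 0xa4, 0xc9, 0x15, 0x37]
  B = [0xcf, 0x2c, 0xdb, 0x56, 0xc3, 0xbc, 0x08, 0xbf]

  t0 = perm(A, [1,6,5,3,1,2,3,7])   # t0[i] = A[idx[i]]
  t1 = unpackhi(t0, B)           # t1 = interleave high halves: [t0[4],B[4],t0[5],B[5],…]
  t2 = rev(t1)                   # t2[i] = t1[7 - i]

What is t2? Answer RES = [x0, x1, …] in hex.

t0 = [0x2d, 0x15, 0xc9, 0xad, 0x2d, 0xbc, 0xad, 0x37]
t1 = [0x2d, 0xc3, 0xbc, 0xbc, 0xad, 0x08, 0x37, 0xbf]
t2 = [0xbf, 0x37, 0x08, 0xad, 0xbc, 0xbc, 0xc3, 0x2d]

RES = [ 0xbf  0x37  0x08  0xad  0xbc  0xbc  0xc3  0x2d ]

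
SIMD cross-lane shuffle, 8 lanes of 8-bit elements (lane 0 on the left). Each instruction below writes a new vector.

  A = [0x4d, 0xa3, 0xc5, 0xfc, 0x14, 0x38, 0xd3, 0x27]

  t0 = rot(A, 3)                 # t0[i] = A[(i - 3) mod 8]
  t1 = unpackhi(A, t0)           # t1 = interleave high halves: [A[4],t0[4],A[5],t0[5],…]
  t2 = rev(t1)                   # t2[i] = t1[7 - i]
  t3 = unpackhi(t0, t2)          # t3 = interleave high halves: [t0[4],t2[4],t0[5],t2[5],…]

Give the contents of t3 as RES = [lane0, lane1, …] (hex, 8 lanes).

t0 = [0x38, 0xd3, 0x27, 0x4d, 0xa3, 0xc5, 0xfc, 0x14]
t1 = [0x14, 0xa3, 0x38, 0xc5, 0xd3, 0xfc, 0x27, 0x14]
t2 = [0x14, 0x27, 0xfc, 0xd3, 0xc5, 0x38, 0xa3, 0x14]
t3 = [0xa3, 0xc5, 0xc5, 0x38, 0xfc, 0xa3, 0x14, 0x14]

RES = [ 0xa3  0xc5  0xc5  0x38  0xfc  0xa3  0x14  0x14 ]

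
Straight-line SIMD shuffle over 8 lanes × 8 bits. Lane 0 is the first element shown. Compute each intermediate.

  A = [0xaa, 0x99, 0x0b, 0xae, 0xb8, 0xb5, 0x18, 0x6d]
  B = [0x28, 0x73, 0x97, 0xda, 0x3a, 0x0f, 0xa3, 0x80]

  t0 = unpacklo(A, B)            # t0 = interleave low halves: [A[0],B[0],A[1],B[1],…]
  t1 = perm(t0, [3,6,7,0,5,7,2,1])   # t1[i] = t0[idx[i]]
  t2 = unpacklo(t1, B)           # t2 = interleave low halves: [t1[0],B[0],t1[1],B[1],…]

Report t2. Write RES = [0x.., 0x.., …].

RES = [0x73, 0x28, 0xae, 0x73, 0xda, 0x97, 0xaa, 0xda]

  t0: aa 28 99 73 0b 97 ae da
  t1: 73 ae da aa 97 da 99 28
  t2: 73 28 ae 73 da 97 aa da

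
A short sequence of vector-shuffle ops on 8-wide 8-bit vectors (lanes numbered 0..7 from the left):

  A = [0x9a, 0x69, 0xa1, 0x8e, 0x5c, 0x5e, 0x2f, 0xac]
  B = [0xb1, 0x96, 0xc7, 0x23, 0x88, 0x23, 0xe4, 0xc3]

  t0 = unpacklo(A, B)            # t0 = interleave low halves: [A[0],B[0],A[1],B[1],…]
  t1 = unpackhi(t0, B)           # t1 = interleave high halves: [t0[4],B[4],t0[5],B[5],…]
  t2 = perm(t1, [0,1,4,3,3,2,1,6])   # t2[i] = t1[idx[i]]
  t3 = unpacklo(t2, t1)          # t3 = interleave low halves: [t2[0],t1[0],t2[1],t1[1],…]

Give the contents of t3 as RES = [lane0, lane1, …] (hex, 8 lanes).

→ t0 |9a|b1|69|96|a1|c7|8e|23|
→ t1 |a1|88|c7|23|8e|e4|23|c3|
→ t2 |a1|88|8e|23|23|c7|88|23|
→ t3 |a1|a1|88|88|8e|c7|23|23|

RES = [ 0xa1  0xa1  0x88  0x88  0x8e  0xc7  0x23  0x23 ]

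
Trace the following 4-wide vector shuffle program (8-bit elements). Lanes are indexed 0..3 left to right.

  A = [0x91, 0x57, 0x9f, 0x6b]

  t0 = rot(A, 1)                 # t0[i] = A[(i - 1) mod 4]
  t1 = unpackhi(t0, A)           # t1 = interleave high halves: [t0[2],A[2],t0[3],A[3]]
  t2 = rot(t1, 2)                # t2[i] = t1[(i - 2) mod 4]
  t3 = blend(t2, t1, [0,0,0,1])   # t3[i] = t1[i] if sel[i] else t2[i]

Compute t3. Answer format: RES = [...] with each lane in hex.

RES = [0x9f, 0x6b, 0x57, 0x6b]

t0 = [0x6b, 0x91, 0x57, 0x9f]
t1 = [0x57, 0x9f, 0x9f, 0x6b]
t2 = [0x9f, 0x6b, 0x57, 0x9f]
t3 = [0x9f, 0x6b, 0x57, 0x6b]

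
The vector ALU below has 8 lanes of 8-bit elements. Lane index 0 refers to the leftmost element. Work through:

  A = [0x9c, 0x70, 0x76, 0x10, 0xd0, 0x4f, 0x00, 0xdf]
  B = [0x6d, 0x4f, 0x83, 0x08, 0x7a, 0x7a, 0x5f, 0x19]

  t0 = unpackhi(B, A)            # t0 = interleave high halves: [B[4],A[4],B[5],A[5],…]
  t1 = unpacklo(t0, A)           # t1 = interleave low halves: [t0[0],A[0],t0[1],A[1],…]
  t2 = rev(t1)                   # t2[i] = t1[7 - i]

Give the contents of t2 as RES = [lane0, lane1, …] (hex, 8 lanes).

t0 = [0x7a, 0xd0, 0x7a, 0x4f, 0x5f, 0x00, 0x19, 0xdf]
t1 = [0x7a, 0x9c, 0xd0, 0x70, 0x7a, 0x76, 0x4f, 0x10]
t2 = [0x10, 0x4f, 0x76, 0x7a, 0x70, 0xd0, 0x9c, 0x7a]

RES = [ 0x10  0x4f  0x76  0x7a  0x70  0xd0  0x9c  0x7a ]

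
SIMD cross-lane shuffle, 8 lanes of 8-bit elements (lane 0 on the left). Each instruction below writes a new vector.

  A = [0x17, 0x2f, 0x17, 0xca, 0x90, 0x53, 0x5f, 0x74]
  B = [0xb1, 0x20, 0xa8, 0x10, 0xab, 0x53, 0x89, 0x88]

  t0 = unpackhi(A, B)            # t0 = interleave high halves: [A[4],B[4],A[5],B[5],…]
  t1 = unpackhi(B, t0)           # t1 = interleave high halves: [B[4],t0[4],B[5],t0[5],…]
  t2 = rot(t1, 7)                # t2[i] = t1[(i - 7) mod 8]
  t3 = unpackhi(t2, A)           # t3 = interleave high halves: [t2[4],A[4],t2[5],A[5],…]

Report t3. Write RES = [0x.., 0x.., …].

RES = [ 0x74  0x90  0x88  0x53  0x88  0x5f  0xab  0x74 ]

t0 = [0x90, 0xab, 0x53, 0x53, 0x5f, 0x89, 0x74, 0x88]
t1 = [0xab, 0x5f, 0x53, 0x89, 0x89, 0x74, 0x88, 0x88]
t2 = [0x5f, 0x53, 0x89, 0x89, 0x74, 0x88, 0x88, 0xab]
t3 = [0x74, 0x90, 0x88, 0x53, 0x88, 0x5f, 0xab, 0x74]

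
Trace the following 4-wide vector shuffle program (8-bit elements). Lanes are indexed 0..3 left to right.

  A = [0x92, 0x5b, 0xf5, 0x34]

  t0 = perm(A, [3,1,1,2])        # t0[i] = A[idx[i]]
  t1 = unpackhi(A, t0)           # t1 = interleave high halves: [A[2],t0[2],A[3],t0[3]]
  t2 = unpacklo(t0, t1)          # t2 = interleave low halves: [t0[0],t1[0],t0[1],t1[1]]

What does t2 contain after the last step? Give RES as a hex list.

→ t0 |34|5b|5b|f5|
→ t1 |f5|5b|34|f5|
→ t2 |34|f5|5b|5b|

RES = [0x34, 0xf5, 0x5b, 0x5b]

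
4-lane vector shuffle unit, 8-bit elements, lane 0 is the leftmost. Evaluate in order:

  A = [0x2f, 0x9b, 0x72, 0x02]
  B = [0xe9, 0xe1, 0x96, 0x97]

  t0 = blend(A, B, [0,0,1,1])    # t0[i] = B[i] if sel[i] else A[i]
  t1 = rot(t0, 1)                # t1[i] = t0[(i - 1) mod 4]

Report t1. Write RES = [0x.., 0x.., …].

→ t0 |2f|9b|96|97|
→ t1 |97|2f|9b|96|

RES = [ 0x97  0x2f  0x9b  0x96 ]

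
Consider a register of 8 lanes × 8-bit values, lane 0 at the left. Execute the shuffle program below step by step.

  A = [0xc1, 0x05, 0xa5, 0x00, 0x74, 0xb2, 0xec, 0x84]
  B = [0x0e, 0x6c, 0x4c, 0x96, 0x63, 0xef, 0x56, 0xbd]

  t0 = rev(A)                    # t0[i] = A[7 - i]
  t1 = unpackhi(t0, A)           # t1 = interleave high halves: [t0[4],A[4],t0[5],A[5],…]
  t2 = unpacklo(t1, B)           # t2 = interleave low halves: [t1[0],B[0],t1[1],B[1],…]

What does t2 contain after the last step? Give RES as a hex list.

RES = [0x00, 0x0e, 0x74, 0x6c, 0xa5, 0x4c, 0xb2, 0x96]

  t0: 84 ec b2 74 00 a5 05 c1
  t1: 00 74 a5 b2 05 ec c1 84
  t2: 00 0e 74 6c a5 4c b2 96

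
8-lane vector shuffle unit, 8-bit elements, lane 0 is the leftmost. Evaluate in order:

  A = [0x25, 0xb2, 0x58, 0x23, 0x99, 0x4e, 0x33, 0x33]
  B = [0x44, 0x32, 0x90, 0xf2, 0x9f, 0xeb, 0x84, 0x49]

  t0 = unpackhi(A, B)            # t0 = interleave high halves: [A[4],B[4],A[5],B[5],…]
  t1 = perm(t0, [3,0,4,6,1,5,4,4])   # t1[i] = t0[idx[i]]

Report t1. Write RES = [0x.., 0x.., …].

RES = [0xeb, 0x99, 0x33, 0x33, 0x9f, 0x84, 0x33, 0x33]

  t0: 99 9f 4e eb 33 84 33 49
  t1: eb 99 33 33 9f 84 33 33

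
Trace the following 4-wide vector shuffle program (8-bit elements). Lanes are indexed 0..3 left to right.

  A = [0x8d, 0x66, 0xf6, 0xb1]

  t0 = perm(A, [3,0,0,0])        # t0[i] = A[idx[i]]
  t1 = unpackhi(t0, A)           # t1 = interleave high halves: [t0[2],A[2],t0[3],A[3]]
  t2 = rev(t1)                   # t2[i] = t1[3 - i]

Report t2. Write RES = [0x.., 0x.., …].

RES = [0xb1, 0x8d, 0xf6, 0x8d]

  t0: b1 8d 8d 8d
  t1: 8d f6 8d b1
  t2: b1 8d f6 8d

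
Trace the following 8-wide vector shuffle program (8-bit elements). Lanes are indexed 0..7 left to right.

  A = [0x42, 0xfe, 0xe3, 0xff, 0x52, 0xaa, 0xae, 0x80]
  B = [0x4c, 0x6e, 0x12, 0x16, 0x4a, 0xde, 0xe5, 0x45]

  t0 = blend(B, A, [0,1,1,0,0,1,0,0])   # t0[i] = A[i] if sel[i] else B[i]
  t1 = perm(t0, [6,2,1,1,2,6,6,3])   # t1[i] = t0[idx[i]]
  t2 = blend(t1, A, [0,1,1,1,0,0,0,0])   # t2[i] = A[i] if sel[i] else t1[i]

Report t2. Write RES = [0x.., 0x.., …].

  t0: 4c fe e3 16 4a aa e5 45
  t1: e5 e3 fe fe e3 e5 e5 16
  t2: e5 fe e3 ff e3 e5 e5 16

RES = [ 0xe5  0xfe  0xe3  0xff  0xe3  0xe5  0xe5  0x16 ]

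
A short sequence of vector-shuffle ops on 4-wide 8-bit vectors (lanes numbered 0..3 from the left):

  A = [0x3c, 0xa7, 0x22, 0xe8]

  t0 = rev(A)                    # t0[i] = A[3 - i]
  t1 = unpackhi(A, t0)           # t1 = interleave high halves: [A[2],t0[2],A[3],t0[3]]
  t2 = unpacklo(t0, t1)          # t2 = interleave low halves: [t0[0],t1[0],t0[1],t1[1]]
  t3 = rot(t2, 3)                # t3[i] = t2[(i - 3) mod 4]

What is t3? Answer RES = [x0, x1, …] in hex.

t0 = [0xe8, 0x22, 0xa7, 0x3c]
t1 = [0x22, 0xa7, 0xe8, 0x3c]
t2 = [0xe8, 0x22, 0x22, 0xa7]
t3 = [0x22, 0x22, 0xa7, 0xe8]

RES = [0x22, 0x22, 0xa7, 0xe8]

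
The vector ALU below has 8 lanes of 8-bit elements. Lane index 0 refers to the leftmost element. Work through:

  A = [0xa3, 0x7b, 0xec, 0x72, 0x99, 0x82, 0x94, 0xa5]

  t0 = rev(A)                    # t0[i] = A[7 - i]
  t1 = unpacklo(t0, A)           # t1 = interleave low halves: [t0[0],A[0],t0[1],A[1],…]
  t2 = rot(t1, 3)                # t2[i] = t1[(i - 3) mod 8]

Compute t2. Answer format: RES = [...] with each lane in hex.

→ t0 |a5|94|82|99|72|ec|7b|a3|
→ t1 |a5|a3|94|7b|82|ec|99|72|
→ t2 |ec|99|72|a5|a3|94|7b|82|

RES = [0xec, 0x99, 0x72, 0xa5, 0xa3, 0x94, 0x7b, 0x82]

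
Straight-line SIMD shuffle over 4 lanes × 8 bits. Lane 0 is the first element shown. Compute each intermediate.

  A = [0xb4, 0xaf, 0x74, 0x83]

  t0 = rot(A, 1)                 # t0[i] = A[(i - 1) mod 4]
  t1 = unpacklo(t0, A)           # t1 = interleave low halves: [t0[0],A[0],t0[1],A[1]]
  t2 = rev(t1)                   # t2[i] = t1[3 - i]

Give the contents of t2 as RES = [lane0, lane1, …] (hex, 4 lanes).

t0 = [0x83, 0xb4, 0xaf, 0x74]
t1 = [0x83, 0xb4, 0xb4, 0xaf]
t2 = [0xaf, 0xb4, 0xb4, 0x83]

RES = [0xaf, 0xb4, 0xb4, 0x83]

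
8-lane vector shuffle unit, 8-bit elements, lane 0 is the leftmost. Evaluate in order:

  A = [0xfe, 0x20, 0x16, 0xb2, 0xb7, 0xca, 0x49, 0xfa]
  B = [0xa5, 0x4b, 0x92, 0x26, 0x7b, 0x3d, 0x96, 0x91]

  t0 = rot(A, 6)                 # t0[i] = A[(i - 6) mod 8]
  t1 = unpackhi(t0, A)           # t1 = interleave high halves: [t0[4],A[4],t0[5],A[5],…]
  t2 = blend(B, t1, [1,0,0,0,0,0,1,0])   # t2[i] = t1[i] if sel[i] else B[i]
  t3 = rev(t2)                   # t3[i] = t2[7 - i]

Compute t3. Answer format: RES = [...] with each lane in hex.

RES = [ 0x91  0x20  0x3d  0x7b  0x26  0x92  0x4b  0x49 ]

→ t0 |16|b2|b7|ca|49|fa|fe|20|
→ t1 |49|b7|fa|ca|fe|49|20|fa|
→ t2 |49|4b|92|26|7b|3d|20|91|
→ t3 |91|20|3d|7b|26|92|4b|49|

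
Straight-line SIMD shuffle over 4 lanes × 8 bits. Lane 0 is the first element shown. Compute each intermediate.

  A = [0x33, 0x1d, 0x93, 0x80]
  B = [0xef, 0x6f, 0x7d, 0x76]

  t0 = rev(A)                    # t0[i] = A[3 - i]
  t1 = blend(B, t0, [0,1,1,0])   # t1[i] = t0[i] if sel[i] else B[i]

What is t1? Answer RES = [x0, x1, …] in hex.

RES = [0xef, 0x93, 0x1d, 0x76]

  t0: 80 93 1d 33
  t1: ef 93 1d 76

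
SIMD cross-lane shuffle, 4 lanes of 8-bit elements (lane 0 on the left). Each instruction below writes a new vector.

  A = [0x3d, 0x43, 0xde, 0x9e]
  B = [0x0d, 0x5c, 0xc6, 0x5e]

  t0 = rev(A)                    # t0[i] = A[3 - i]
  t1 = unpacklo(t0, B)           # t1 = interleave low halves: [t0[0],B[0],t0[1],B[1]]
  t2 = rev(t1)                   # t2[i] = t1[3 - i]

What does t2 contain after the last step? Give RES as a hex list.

  t0: 9e de 43 3d
  t1: 9e 0d de 5c
  t2: 5c de 0d 9e

RES = [0x5c, 0xde, 0x0d, 0x9e]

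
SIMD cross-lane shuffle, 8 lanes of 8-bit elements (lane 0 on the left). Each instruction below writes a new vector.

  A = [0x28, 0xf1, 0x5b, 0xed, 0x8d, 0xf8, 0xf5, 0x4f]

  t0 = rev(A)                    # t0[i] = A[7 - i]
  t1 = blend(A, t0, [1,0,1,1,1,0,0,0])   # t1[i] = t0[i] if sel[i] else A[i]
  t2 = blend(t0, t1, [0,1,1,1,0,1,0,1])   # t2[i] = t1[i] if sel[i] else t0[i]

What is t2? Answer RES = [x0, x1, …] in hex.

RES = [0x4f, 0xf1, 0xf8, 0x8d, 0xed, 0xf8, 0xf1, 0x4f]

t0 = [0x4f, 0xf5, 0xf8, 0x8d, 0xed, 0x5b, 0xf1, 0x28]
t1 = [0x4f, 0xf1, 0xf8, 0x8d, 0xed, 0xf8, 0xf5, 0x4f]
t2 = [0x4f, 0xf1, 0xf8, 0x8d, 0xed, 0xf8, 0xf1, 0x4f]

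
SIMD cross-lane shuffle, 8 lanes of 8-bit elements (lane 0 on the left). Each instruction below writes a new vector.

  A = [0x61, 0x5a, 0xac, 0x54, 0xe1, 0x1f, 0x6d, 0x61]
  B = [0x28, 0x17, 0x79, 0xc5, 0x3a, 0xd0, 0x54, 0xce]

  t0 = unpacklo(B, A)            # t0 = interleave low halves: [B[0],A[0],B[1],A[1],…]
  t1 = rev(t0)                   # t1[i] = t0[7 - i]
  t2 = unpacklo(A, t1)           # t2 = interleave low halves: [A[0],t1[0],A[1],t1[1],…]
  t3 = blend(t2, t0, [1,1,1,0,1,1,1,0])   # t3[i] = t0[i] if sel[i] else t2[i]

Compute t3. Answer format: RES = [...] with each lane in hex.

t0 = [0x28, 0x61, 0x17, 0x5a, 0x79, 0xac, 0xc5, 0x54]
t1 = [0x54, 0xc5, 0xac, 0x79, 0x5a, 0x17, 0x61, 0x28]
t2 = [0x61, 0x54, 0x5a, 0xc5, 0xac, 0xac, 0x54, 0x79]
t3 = [0x28, 0x61, 0x17, 0xc5, 0x79, 0xac, 0xc5, 0x79]

RES = [0x28, 0x61, 0x17, 0xc5, 0x79, 0xac, 0xc5, 0x79]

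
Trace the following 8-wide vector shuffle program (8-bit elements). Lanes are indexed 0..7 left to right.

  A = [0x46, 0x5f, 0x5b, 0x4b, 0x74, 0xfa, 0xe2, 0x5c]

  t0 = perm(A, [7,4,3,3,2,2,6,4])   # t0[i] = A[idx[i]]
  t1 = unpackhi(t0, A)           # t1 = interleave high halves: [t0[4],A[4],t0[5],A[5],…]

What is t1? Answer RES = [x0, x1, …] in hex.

t0 = [0x5c, 0x74, 0x4b, 0x4b, 0x5b, 0x5b, 0xe2, 0x74]
t1 = [0x5b, 0x74, 0x5b, 0xfa, 0xe2, 0xe2, 0x74, 0x5c]

RES = [0x5b, 0x74, 0x5b, 0xfa, 0xe2, 0xe2, 0x74, 0x5c]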